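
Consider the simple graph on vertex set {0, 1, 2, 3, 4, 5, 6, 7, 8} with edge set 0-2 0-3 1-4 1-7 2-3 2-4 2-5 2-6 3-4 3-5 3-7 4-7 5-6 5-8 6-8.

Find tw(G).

2

A width-2 tree decomposition is:
Bags: B1 = {2, 3, 4}  B2 = {3, 4, 7}  B3 = {1, 4, 7}  B4 = {2, 3, 5}  B5 = {0, 2, 3}  B6 = {2, 5, 6}  B7 = {5, 6, 8}
Tree: B1–B2, B2–B3, B1–B4, B4–B5, B4–B6, B6–B7
Every bag has size at most 3, so the width is 3 − 1 = 2 and tw(G) ≤ 2. Conversely, {5, 6, 8} is a clique of size 3, and the vertices of any clique must share a bag in every tree decomposition; so some bag has ≥ 3 vertices and tw(G) ≥ 2. Combining the bounds, tw(G) = 2.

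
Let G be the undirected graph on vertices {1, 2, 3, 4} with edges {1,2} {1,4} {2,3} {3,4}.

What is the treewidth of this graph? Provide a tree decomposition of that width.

Treewidth 2.
Bags: B1 = {1, 3, 4}  B2 = {1, 2, 3}
Tree: B1–B2

Each bag holds 3 vertices, so the decomposition has width 2, which upper-bounds the treewidth. For the lower bound, G contains the cycle 3–4–1–2–3, so G is not a forest; only forests have treewidth ≤ 1, hence tw(G) ≥ 2. Hence tw(G) = 2 exactly.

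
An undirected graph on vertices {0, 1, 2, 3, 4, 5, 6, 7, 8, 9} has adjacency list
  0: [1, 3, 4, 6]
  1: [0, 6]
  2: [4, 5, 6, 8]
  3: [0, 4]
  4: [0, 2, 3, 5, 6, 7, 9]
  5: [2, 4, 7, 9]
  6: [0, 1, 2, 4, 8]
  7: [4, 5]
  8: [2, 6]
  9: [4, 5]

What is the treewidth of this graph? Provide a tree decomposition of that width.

Every bag has size at most 3, so the width is 3 − 1 = 2 and tw(G) ≤ 2. Conversely, {2, 6, 8} is a clique of size 3, and the vertices of any clique must share a bag in every tree decomposition; so some bag has ≥ 3 vertices and tw(G) ≥ 2. Therefore the treewidth is 2.

Treewidth 2.
Bags: B1 = {4, 5, 7}  B2 = {2, 4, 5}  B3 = {2, 4, 6}  B4 = {0, 4, 6}  B5 = {4, 5, 9}  B6 = {2, 6, 8}  B7 = {0, 1, 6}  B8 = {0, 3, 4}
Tree: B1–B2, B2–B3, B3–B4, B2–B5, B3–B6, B4–B7, B4–B8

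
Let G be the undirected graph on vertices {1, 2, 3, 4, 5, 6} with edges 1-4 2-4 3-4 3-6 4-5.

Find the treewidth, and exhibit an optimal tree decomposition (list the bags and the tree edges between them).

Treewidth 1.
One such decomposition:
Bags: B1 = {2, 4}  B2 = {3, 4}  B3 = {1, 4}  B4 = {4, 5}  B5 = {3, 6}
Tree: B1–B2, B2–B3, B1–B4, B2–B5

Every bag has size at most 2, so the width is 2 − 1 = 1 and tw(G) ≤ 1. Since G has at least one edge (e.g. 4–2), it is not an edgeless graph, so tw(G) ≥ 1. Hence tw(G) = 1 exactly.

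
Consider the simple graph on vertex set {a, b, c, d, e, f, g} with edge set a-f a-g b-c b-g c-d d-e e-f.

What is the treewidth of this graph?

2

A width-2 tree decomposition is:
Bags: B1 = {c, d, e}  B2 = {c, e, f}  B3 = {a, c, f}  B4 = {a, c, g}  B5 = {b, c, g}
Tree: B1–B2, B2–B3, B3–B4, B4–B5
Each bag holds 3 vertices, so the decomposition has width 2, which upper-bounds the treewidth. For the lower bound, G contains the cycle c–d–e–f–a–g–b–c, so G is not a forest; only forests have treewidth ≤ 1, hence tw(G) ≥ 2. Therefore the treewidth is 2.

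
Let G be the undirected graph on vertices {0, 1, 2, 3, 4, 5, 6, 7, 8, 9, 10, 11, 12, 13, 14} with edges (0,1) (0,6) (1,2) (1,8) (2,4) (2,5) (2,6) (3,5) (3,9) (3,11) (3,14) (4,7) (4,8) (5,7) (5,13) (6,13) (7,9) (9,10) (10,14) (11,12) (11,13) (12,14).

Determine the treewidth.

A width-3 tree decomposition is:
Bags: B1 = {0, 1, 4, 8}  B2 = {0, 1, 2, 4}  B3 = {0, 2, 4, 6}  B4 = {2, 4, 6, 7}  B5 = {2, 5, 6, 7}  B6 = {5, 6, 7, 13}  B7 = {5, 7, 9, 13}  B8 = {3, 5, 9, 13}  B9 = {3, 9, 11, 13}  B10 = {3, 9, 10, 11}  B11 = {3, 10, 11, 14}  B12 = {10, 11, 12, 14}
Tree: B1–B2, B2–B3, B3–B4, B4–B5, B5–B6, B6–B7, B7–B8, B8–B9, B9–B10, B10–B11, B11–B12
Each bag holds 4 vertices, so the decomposition has width 3, which upper-bounds the treewidth. For the lower bound: the 4 vertex sets {0,1,8}, {4}, {2}, {5,6,7,13} are disjoint, each induces a connected subgraph, and every pair is joined by at least one edge of G. Contracting each set to a single vertex therefore yields K_{4} as a minor, and since treewidth is minor-monotone, tw(G) ≥ tw(K_{4}) = 3. Therefore the treewidth is 3.

3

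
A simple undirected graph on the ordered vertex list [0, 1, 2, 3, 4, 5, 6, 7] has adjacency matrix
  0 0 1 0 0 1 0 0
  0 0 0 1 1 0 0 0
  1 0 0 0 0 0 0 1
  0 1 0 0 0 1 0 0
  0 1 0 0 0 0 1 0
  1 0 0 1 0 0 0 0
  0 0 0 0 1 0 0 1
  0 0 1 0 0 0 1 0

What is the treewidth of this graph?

A width-2 tree decomposition is:
Bags: B1 = {0, 3, 5}  B2 = {0, 1, 3}  B3 = {0, 1, 4}  B4 = {0, 4, 6}  B5 = {0, 6, 7}  B6 = {0, 2, 7}
Tree: B1–B2, B2–B3, B3–B4, B4–B5, B5–B6
Every bag has size at most 3, so the width is 3 − 1 = 2 and tw(G) ≤ 2. For the lower bound, G contains the cycle 0–5–3–1–4–6–7–2–0, so G is not a forest; only forests have treewidth ≤ 1, hence tw(G) ≥ 2. Therefore the treewidth is 2.

2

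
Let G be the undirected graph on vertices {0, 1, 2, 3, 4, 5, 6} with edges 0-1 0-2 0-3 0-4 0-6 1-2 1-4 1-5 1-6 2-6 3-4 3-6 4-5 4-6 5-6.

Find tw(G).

A width-3 tree decomposition is:
Bags: B1 = {0, 1, 4, 6}  B2 = {1, 4, 5, 6}  B3 = {0, 1, 2, 6}  B4 = {0, 3, 4, 6}
Tree: B1–B2, B1–B3, B1–B4
Each bag holds 4 vertices, so the decomposition has width 3, which upper-bounds the treewidth. On the other hand G contains the 4-clique {0, 1, 2, 6}. A clique must lie in a single bag of any decomposition, so no decomposition can have width below 3. Therefore the treewidth is 3.

3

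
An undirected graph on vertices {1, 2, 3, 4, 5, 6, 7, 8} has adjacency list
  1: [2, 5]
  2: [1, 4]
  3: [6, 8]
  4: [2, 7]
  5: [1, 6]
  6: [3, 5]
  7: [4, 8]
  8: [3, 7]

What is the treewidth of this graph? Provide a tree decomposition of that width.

Each bag holds 3 vertices, so the decomposition has width 2, which upper-bounds the treewidth. Since 1–2–4–7–8–3–6–5–1 is a cycle in G, G is not acyclic. Forests are exactly the graphs of treewidth ≤ 1, so tw(G) ≥ 2. Hence tw(G) = 2 exactly.

Treewidth 2.
Bags: B1 = {1, 2, 4}  B2 = {1, 4, 7}  B3 = {1, 7, 8}  B4 = {1, 3, 8}  B5 = {1, 3, 6}  B6 = {1, 5, 6}
Tree: B1–B2, B2–B3, B3–B4, B4–B5, B5–B6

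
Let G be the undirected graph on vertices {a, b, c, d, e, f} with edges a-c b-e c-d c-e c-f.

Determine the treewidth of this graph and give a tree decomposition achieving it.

Treewidth 1.
One such decomposition:
Bags: B1 = {c, f}  B2 = {a, c}  B3 = {c, e}  B4 = {b, e}  B5 = {c, d}
Tree: B1–B2, B2–B3, B3–B4, B2–B5

Each bag holds 2 vertices, so the decomposition has width 1, which upper-bounds the treewidth. Any graph with an edge has treewidth ≥ 1, and G has the edge f–c. Hence tw(G) = 1 exactly.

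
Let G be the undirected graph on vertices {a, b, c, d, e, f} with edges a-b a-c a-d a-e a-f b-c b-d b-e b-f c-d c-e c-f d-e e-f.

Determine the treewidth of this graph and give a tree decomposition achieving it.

Every bag has size at most 5, so the width is 5 − 1 = 4 and tw(G) ≤ 4. On the other hand G contains the 5-clique {a, b, c, d, e}. A clique must lie in a single bag of any decomposition, so no decomposition can have width below 4. The upper and lower bounds meet at 4, so that is the treewidth.

Treewidth 4.
One such decomposition:
Bags: B1 = {a, b, c, d, e}  B2 = {a, b, c, e, f}
Tree: B1–B2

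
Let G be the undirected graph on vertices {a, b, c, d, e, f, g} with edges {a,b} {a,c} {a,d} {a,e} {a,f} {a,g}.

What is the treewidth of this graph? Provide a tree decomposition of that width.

Each bag holds 2 vertices, so the decomposition has width 1, which upper-bounds the treewidth. Any graph with an edge has treewidth ≥ 1, and G has the edge b–a. Therefore the treewidth is 1.

Treewidth 1.
One optimal decomposition is:
Bags: B1 = {a, b}  B2 = {a, g}  B3 = {a, f}  B4 = {a, e}  B5 = {a, d}  B6 = {a, c}
Tree: B1–B2, B2–B3, B3–B4, B3–B5, B5–B6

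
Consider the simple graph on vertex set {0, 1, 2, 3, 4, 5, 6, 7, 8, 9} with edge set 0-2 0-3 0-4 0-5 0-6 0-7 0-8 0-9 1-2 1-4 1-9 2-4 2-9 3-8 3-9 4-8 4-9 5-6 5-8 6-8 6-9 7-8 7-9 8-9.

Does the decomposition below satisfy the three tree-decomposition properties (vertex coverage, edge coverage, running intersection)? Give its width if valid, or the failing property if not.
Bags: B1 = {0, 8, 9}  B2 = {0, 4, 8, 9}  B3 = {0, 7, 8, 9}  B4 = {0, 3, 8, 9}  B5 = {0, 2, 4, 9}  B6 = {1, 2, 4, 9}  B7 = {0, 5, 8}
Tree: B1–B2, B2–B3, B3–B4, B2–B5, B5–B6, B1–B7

No — vertex 6 appears in no bag.

A tree decomposition must satisfy three properties: every vertex lies in some bag; for every edge, both endpoints lie together in some bag; and for every vertex, the bags containing it form a connected subtree. Here vertex 6 appears in no bag, so the decomposition is invalid.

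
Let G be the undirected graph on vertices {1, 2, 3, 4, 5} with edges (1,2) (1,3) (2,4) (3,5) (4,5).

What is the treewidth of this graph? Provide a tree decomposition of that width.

Treewidth 2.
One optimal decomposition is:
Bags: B1 = {2, 4, 5}  B2 = {2, 3, 5}  B3 = {1, 2, 3}
Tree: B1–B2, B2–B3

Every bag has size at most 3, so the width is 3 − 1 = 2 and tw(G) ≤ 2. Since 2–4–5–3–1–2 is a cycle in G, G is not acyclic. Forests are exactly the graphs of treewidth ≤ 1, so tw(G) ≥ 2. Therefore the treewidth is 2.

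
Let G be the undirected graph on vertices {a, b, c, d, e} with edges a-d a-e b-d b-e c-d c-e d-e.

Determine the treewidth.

2

A width-2 tree decomposition is:
Bags: B1 = {b, d, e}  B2 = {a, d, e}  B3 = {c, d, e}
Tree: B1–B2, B2–B3
Every bag has size at most 3, so the width is 3 − 1 = 2 and tw(G) ≤ 2. Conversely, {c, d, e} is a clique of size 3, and the vertices of any clique must share a bag in every tree decomposition; so some bag has ≥ 3 vertices and tw(G) ≥ 2. The upper and lower bounds meet at 2, so that is the treewidth.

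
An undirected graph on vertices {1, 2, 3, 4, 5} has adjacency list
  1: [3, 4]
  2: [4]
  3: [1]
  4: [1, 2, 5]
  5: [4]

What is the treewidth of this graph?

A width-1 tree decomposition is:
Bags: B1 = {4, 5}  B2 = {1, 4}  B3 = {2, 4}  B4 = {1, 3}
Tree: B1–B2, B2–B3, B2–B4
Each bag holds 2 vertices, so the decomposition has width 1, which upper-bounds the treewidth. Any graph with an edge has treewidth ≥ 1, and G has the edge 4–5. The upper and lower bounds meet at 1, so that is the treewidth.

1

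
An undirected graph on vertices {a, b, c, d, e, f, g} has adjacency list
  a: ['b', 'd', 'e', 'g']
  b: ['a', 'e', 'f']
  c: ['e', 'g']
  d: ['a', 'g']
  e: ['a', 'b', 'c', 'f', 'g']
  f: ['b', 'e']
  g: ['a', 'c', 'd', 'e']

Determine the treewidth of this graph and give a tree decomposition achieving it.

Treewidth 2.
One optimal decomposition is:
Bags: B1 = {a, e, g}  B2 = {a, b, e}  B3 = {b, e, f}  B4 = {c, e, g}  B5 = {a, d, g}
Tree: B1–B2, B2–B3, B1–B4, B1–B5

Every bag has size at most 3, so the width is 3 − 1 = 2 and tw(G) ≤ 2. For the lower bound, the 3 vertices {a, d, g} are pairwise adjacent, and any tree decomposition puts a clique entirely inside one bag — forcing width ≥ 2. The upper and lower bounds meet at 2, so that is the treewidth.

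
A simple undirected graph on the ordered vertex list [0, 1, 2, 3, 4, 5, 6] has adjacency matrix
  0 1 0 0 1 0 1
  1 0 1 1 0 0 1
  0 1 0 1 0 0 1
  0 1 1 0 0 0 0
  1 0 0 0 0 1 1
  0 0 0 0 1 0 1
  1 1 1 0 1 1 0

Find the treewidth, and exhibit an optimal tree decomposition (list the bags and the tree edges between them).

Treewidth 2.
Bags: B1 = {0, 1, 6}  B2 = {1, 2, 6}  B3 = {1, 2, 3}  B4 = {0, 4, 6}  B5 = {4, 5, 6}
Tree: B1–B2, B2–B3, B1–B4, B4–B5

The largest bag has 3 vertices, giving width 2; this decomposition certifies tw(G) ≤ 2. Conversely, {1, 2, 3} is a clique of size 3, and the vertices of any clique must share a bag in every tree decomposition; so some bag has ≥ 3 vertices and tw(G) ≥ 2. The upper and lower bounds meet at 2, so that is the treewidth.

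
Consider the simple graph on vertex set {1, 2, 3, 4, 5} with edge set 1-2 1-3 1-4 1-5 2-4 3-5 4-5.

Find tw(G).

2

A width-2 tree decomposition is:
Bags: B1 = {1, 4, 5}  B2 = {1, 3, 5}  B3 = {1, 2, 4}
Tree: B1–B2, B1–B3
Every bag has size at most 3, so the width is 3 − 1 = 2 and tw(G) ≤ 2. For the lower bound, the 3 vertices {1, 3, 5} are pairwise adjacent, and any tree decomposition puts a clique entirely inside one bag — forcing width ≥ 2. Combining the bounds, tw(G) = 2.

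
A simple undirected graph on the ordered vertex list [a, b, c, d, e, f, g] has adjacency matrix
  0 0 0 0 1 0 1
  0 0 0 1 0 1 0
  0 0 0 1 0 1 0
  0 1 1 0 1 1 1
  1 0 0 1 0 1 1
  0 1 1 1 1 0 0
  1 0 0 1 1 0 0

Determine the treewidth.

2

A width-2 tree decomposition is:
Bags: B1 = {d, e, f}  B2 = {d, e, g}  B3 = {c, d, f}  B4 = {a, e, g}  B5 = {b, d, f}
Tree: B1–B2, B1–B3, B2–B4, B1–B5
The largest bag has 3 vertices, giving width 2; this decomposition certifies tw(G) ≤ 2. On the other hand G contains the 3-clique {d, e, g}. A clique must lie in a single bag of any decomposition, so no decomposition can have width below 2. Combining the bounds, tw(G) = 2.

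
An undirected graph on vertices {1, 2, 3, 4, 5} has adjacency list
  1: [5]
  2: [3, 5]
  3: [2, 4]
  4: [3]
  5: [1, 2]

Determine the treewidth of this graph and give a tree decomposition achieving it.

The largest bag has 2 vertices, giving width 1; this decomposition certifies tw(G) ≤ 1. G has an edge, so its treewidth is at least 1. Therefore the treewidth is 1.

Treewidth 1.
One such decomposition:
Bags: B1 = {1, 5}  B2 = {2, 5}  B3 = {2, 3}  B4 = {3, 4}
Tree: B1–B2, B2–B3, B3–B4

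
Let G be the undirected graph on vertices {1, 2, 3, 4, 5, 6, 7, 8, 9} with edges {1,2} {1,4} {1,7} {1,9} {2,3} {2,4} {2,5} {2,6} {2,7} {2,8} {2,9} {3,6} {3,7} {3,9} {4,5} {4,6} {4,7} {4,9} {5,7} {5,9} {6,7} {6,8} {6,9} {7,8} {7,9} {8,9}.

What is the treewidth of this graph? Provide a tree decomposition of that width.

The largest bag has 5 vertices, giving width 4; this decomposition certifies tw(G) ≤ 4. On the other hand G contains the 5-clique {2, 6, 7, 8, 9}. A clique must lie in a single bag of any decomposition, so no decomposition can have width below 4. Combining the bounds, tw(G) = 4.

Treewidth 4.
One such decomposition:
Bags: B1 = {2, 4, 6, 7, 9}  B2 = {2, 4, 5, 7, 9}  B3 = {2, 3, 6, 7, 9}  B4 = {2, 6, 7, 8, 9}  B5 = {1, 2, 4, 7, 9}
Tree: B1–B2, B1–B3, B1–B4, B1–B5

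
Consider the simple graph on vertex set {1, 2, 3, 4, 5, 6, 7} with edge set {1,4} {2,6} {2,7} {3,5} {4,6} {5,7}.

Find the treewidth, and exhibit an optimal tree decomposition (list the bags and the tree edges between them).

Each bag holds 2 vertices, so the decomposition has width 1, which upper-bounds the treewidth. Any graph with an edge has treewidth ≥ 1, and G has the edge 3–5. Hence tw(G) = 1 exactly.

Treewidth 1.
Bags: B1 = {3, 5}  B2 = {5, 7}  B3 = {2, 7}  B4 = {2, 6}  B5 = {4, 6}  B6 = {1, 4}
Tree: B1–B2, B2–B3, B3–B4, B4–B5, B5–B6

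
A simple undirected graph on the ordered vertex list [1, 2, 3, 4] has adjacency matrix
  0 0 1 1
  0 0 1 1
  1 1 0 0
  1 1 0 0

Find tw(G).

2

A width-2 tree decomposition is:
Bags: B1 = {1, 3, 4}  B2 = {2, 3, 4}
Tree: B1–B2
The largest bag has 3 vertices, giving width 2; this decomposition certifies tw(G) ≤ 2. For the lower bound, G contains the cycle 4–1–3–2–4, so G is not a forest; only forests have treewidth ≤ 1, hence tw(G) ≥ 2. Combining the bounds, tw(G) = 2.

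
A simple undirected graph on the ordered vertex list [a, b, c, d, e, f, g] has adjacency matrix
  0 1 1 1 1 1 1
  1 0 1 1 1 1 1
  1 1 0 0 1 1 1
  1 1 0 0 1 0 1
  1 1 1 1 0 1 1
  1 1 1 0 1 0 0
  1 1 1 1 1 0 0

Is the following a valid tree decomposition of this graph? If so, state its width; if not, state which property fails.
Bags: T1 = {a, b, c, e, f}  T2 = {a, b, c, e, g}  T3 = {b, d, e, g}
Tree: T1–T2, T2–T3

A tree decomposition must satisfy three properties: every vertex lies in some bag; for every edge, both endpoints lie together in some bag; and for every vertex, the bags containing it form a connected subtree. Here edge (a,d) lies in no bag, so the decomposition is invalid.

No — edge (a,d) lies in no bag.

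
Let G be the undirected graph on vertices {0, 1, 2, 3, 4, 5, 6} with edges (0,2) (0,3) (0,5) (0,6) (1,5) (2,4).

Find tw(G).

A width-1 tree decomposition is:
Bags: B1 = {0, 3}  B2 = {0, 5}  B3 = {0, 2}  B4 = {1, 5}  B5 = {2, 4}  B6 = {0, 6}
Tree: B1–B2, B2–B3, B2–B4, B3–B5, B1–B6
The largest bag has 2 vertices, giving width 1; this decomposition certifies tw(G) ≤ 1. Any graph with an edge has treewidth ≥ 1, and G has the edge 3–0. Hence tw(G) = 1 exactly.

1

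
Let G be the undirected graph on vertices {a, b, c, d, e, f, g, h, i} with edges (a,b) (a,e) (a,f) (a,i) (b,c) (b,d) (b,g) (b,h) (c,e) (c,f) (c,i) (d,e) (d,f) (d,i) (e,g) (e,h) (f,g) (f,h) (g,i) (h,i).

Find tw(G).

4

A width-4 tree decomposition is:
Bags: B1 = {a, b, e, f, i}  B2 = {b, e, f, h, i}  B3 = {b, c, e, f, i}  B4 = {b, e, f, g, i}  B5 = {b, d, e, f, i}
Tree: B1–B2, B2–B3, B3–B4, B4–B5
Each bag holds 5 vertices, so the decomposition has width 4, which upper-bounds the treewidth. For the lower bound: the 5 vertex sets {a,b}, {e,h}, {c,i}, {f}, {g} are disjoint, each induces a connected subgraph, and every pair is joined by at least one edge of G. Contracting each set to a single vertex therefore yields K_{5} as a minor, and since treewidth is minor-monotone, tw(G) ≥ tw(K_{5}) = 4. Combining the bounds, tw(G) = 4.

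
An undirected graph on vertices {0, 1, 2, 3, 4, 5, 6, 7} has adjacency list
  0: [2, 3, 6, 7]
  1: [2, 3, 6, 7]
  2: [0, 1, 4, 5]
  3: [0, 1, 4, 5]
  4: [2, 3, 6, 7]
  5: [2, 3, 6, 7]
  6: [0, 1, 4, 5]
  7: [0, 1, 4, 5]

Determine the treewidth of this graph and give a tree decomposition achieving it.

Every bag has size at most 5, so the width is 5 − 1 = 4 and tw(G) ≤ 4. For the lower bound: the 5 vertex sets {5,7}, {1,6}, {0,3}, {4}, {2} are disjoint, each induces a connected subgraph, and every pair is joined by at least one edge of G. Contracting each set to a single vertex therefore yields K_{5} as a minor, and since treewidth is minor-monotone, tw(G) ≥ tw(K_{5}) = 4. Therefore the treewidth is 4.

Treewidth 4.
Bags: B1 = {0, 1, 4, 5, 7}  B2 = {0, 1, 4, 5, 6}  B3 = {0, 1, 3, 4, 5}  B4 = {0, 1, 2, 4, 5}
Tree: B1–B2, B2–B3, B3–B4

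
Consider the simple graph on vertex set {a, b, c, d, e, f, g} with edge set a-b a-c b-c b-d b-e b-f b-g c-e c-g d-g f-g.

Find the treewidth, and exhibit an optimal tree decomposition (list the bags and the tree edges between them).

Every bag has size at most 3, so the width is 3 − 1 = 2 and tw(G) ≤ 2. On the other hand G contains the 3-clique {b, d, g}. A clique must lie in a single bag of any decomposition, so no decomposition can have width below 2. The upper and lower bounds meet at 2, so that is the treewidth.

Treewidth 2.
One optimal decomposition is:
Bags: B1 = {b, c, g}  B2 = {a, b, c}  B3 = {b, d, g}  B4 = {b, f, g}  B5 = {b, c, e}
Tree: B1–B2, B1–B3, B1–B4, B1–B5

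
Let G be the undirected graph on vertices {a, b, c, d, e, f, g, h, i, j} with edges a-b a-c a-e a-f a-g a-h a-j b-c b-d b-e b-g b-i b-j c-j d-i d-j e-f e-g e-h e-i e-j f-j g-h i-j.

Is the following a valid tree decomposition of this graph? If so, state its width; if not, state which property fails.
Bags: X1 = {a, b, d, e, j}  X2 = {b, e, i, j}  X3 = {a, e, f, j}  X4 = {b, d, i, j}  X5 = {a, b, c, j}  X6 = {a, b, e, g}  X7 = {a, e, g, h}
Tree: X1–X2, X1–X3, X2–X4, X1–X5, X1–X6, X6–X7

A tree decomposition must satisfy three properties: every vertex lies in some bag; for every edge, both endpoints lie together in some bag; and for every vertex, the bags containing it form a connected subtree. Here bags containing vertex d are not connected in the tree, so the decomposition is invalid.

No — bags containing vertex d are not connected in the tree.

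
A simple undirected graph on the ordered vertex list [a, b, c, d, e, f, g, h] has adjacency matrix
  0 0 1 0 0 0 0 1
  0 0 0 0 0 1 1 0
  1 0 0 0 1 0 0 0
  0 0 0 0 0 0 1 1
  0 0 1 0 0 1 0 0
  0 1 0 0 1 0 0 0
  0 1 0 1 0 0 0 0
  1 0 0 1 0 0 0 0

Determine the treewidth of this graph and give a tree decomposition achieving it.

Treewidth 2.
One such decomposition:
Bags: B1 = {b, f, g}  B2 = {d, f, g}  B3 = {d, f, h}  B4 = {a, f, h}  B5 = {a, c, f}  B6 = {c, e, f}
Tree: B1–B2, B2–B3, B3–B4, B4–B5, B5–B6

Every bag has size at most 3, so the width is 3 − 1 = 2 and tw(G) ≤ 2. For the lower bound, G contains the cycle f–b–g–d–h–a–c–e–f, so G is not a forest; only forests have treewidth ≤ 1, hence tw(G) ≥ 2. Therefore the treewidth is 2.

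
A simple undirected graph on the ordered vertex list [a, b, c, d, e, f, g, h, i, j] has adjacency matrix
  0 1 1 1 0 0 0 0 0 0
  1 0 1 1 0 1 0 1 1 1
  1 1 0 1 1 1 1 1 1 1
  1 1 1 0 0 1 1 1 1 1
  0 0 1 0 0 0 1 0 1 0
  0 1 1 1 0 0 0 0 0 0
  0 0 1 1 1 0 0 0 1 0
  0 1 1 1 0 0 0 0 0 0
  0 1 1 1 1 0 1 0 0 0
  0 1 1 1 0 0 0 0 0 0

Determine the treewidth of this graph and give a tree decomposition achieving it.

Every bag has size at most 4, so the width is 4 − 1 = 3 and tw(G) ≤ 3. For the lower bound, the 4 vertices {c, d, g, i} are pairwise adjacent, and any tree decomposition puts a clique entirely inside one bag — forcing width ≥ 3. The upper and lower bounds meet at 3, so that is the treewidth.

Treewidth 3.
One such decomposition:
Bags: B1 = {a, b, c, d}  B2 = {b, c, d, f}  B3 = {b, c, d, i}  B4 = {c, d, g, i}  B5 = {b, c, d, j}  B6 = {c, e, g, i}  B7 = {b, c, d, h}
Tree: B1–B2, B2–B3, B3–B4, B3–B5, B4–B6, B5–B7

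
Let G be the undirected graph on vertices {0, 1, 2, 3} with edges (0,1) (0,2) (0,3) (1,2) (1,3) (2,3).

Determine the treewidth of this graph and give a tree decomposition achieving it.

Treewidth 3.
One optimal decomposition is:
Bags: B1 = {0, 1, 2, 3}
Tree: (single bag)

A single bag containing all 4 vertices is trivially a valid decomposition of width 3. On the other hand G contains the 4-clique {0, 1, 2, 3}. A clique must lie in a single bag of any decomposition, so no decomposition can have width below 3. Combining the bounds, tw(G) = 3.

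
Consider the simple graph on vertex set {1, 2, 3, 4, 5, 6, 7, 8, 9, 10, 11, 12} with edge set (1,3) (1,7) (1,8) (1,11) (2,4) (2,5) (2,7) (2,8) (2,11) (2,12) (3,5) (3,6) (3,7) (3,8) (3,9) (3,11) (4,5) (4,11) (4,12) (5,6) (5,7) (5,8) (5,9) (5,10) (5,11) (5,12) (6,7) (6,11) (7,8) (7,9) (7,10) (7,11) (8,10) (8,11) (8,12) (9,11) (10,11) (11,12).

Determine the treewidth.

A width-4 tree decomposition is:
Bags: B1 = {2, 5, 7, 8, 11}  B2 = {3, 5, 7, 8, 11}  B3 = {1, 3, 7, 8, 11}  B4 = {3, 5, 7, 9, 11}  B5 = {5, 7, 8, 10, 11}  B6 = {2, 5, 8, 11, 12}  B7 = {3, 5, 6, 7, 11}  B8 = {2, 4, 5, 11, 12}
Tree: B1–B2, B2–B3, B2–B4, B1–B5, B1–B6, B4–B7, B6–B8
Each bag holds 5 vertices, so the decomposition has width 4, which upper-bounds the treewidth. Conversely, {1, 3, 7, 8, 11} is a clique of size 5, and the vertices of any clique must share a bag in every tree decomposition; so some bag has ≥ 5 vertices and tw(G) ≥ 4. Combining the bounds, tw(G) = 4.

4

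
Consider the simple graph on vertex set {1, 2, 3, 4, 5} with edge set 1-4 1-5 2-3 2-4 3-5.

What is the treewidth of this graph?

A width-2 tree decomposition is:
Bags: B1 = {2, 3, 4}  B2 = {3, 4, 5}  B3 = {1, 4, 5}
Tree: B1–B2, B2–B3
Every bag has size at most 3, so the width is 3 − 1 = 2 and tw(G) ≤ 2. The edges 4–2–3–5–1–4 form a cycle, so G is not a tree and its treewidth is at least 2. Hence tw(G) = 2 exactly.

2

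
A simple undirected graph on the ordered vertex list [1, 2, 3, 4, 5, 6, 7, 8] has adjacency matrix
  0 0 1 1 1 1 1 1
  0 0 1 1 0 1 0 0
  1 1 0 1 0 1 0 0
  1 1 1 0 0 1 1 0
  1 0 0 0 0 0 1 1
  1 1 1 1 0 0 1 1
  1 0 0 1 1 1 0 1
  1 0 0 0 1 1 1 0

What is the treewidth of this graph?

A width-3 tree decomposition is:
Bags: B1 = {1, 4, 6, 7}  B2 = {1, 6, 7, 8}  B3 = {1, 3, 4, 6}  B4 = {1, 5, 7, 8}  B5 = {2, 3, 4, 6}
Tree: B1–B2, B1–B3, B2–B4, B3–B5
Each bag holds 4 vertices, so the decomposition has width 3, which upper-bounds the treewidth. Conversely, {1, 5, 7, 8} is a clique of size 4, and the vertices of any clique must share a bag in every tree decomposition; so some bag has ≥ 4 vertices and tw(G) ≥ 3. The upper and lower bounds meet at 3, so that is the treewidth.

3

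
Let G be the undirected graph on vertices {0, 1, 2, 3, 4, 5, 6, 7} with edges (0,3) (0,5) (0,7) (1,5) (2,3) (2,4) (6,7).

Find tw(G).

1

A width-1 tree decomposition is:
Bags: B1 = {0, 3}  B2 = {0, 7}  B3 = {2, 3}  B4 = {0, 5}  B5 = {1, 5}  B6 = {2, 4}  B7 = {6, 7}
Tree: B1–B2, B1–B3, B1–B4, B4–B5, B3–B6, B2–B7
Each bag holds 2 vertices, so the decomposition has width 1, which upper-bounds the treewidth. Since G has at least one edge (e.g. 3–0), it is not an edgeless graph, so tw(G) ≥ 1. The upper and lower bounds meet at 1, so that is the treewidth.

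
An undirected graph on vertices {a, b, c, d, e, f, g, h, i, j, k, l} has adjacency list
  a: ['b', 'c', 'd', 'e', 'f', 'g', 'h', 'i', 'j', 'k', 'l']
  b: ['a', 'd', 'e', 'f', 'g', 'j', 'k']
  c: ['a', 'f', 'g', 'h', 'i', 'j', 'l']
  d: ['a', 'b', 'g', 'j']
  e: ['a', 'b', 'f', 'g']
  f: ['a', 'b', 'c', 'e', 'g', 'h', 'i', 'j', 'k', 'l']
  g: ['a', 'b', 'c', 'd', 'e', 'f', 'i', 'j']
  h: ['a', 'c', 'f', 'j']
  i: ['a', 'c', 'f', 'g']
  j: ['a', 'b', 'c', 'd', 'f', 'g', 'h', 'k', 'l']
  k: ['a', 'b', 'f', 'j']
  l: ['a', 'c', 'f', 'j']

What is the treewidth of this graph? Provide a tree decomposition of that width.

Each bag holds 5 vertices, so the decomposition has width 4, which upper-bounds the treewidth. On the other hand G contains the 5-clique {a, b, d, g, j}. A clique must lie in a single bag of any decomposition, so no decomposition can have width below 4. Combining the bounds, tw(G) = 4.

Treewidth 4.
One optimal decomposition is:
Bags: B1 = {a, b, d, g, j}  B2 = {a, b, f, g, j}  B3 = {a, b, f, j, k}  B4 = {a, c, f, g, j}  B5 = {a, c, f, j, l}  B6 = {a, c, f, g, i}  B7 = {a, c, f, h, j}  B8 = {a, b, e, f, g}
Tree: B1–B2, B2–B3, B2–B4, B4–B5, B4–B6, B5–B7, B2–B8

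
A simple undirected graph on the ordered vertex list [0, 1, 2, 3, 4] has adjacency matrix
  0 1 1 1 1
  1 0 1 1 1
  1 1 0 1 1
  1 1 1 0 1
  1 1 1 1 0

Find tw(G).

4

A width-4 tree decomposition is:
Bags: B1 = {0, 1, 2, 3, 4}
Tree: (single bag)
A single bag containing all 5 vertices is trivially a valid decomposition of width 4. Conversely, {0, 1, 2, 3, 4} is a clique of size 5, and the vertices of any clique must share a bag in every tree decomposition; so some bag has ≥ 5 vertices and tw(G) ≥ 4. Hence tw(G) = 4 exactly.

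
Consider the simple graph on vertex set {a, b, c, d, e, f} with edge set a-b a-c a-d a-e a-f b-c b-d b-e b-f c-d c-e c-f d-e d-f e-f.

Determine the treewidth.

A width-5 tree decomposition is:
Bags: B1 = {a, b, c, d, e, f}
Tree: (single bag)
With just one bag of size 6, the width is 6 − 1 = 5, so tw(G) ≤ 5. Conversely, {a, b, c, d, e, f} is a clique of size 6, and the vertices of any clique must share a bag in every tree decomposition; so some bag has ≥ 6 vertices and tw(G) ≥ 5. Combining the bounds, tw(G) = 5.

5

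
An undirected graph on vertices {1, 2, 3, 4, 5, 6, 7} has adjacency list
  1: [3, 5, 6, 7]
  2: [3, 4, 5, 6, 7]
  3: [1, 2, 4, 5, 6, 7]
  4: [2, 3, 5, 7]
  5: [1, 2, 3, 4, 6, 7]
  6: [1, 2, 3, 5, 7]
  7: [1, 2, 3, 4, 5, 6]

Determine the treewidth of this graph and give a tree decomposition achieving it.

Each bag holds 5 vertices, so the decomposition has width 4, which upper-bounds the treewidth. On the other hand G contains the 5-clique {1, 3, 5, 6, 7}. A clique must lie in a single bag of any decomposition, so no decomposition can have width below 4. Therefore the treewidth is 4.

Treewidth 4.
One such decomposition:
Bags: B1 = {2, 3, 5, 6, 7}  B2 = {2, 3, 4, 5, 7}  B3 = {1, 3, 5, 6, 7}
Tree: B1–B2, B1–B3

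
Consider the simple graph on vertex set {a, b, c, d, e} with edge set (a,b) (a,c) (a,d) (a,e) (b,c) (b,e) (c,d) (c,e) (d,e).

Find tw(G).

3

A width-3 tree decomposition is:
Bags: B1 = {a, c, d, e}  B2 = {a, b, c, e}
Tree: B1–B2
Each bag holds 4 vertices, so the decomposition has width 3, which upper-bounds the treewidth. On the other hand G contains the 4-clique {a, c, d, e}. A clique must lie in a single bag of any decomposition, so no decomposition can have width below 3. Hence tw(G) = 3 exactly.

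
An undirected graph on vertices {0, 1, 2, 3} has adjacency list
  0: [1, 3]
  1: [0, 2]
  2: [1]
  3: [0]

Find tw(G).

A width-1 tree decomposition is:
Bags: B1 = {1, 2}  B2 = {0, 1}  B3 = {0, 3}
Tree: B1–B2, B2–B3
The largest bag has 2 vertices, giving width 1; this decomposition certifies tw(G) ≤ 1. Any graph with an edge has treewidth ≥ 1, and G has the edge 2–1. Therefore the treewidth is 1.

1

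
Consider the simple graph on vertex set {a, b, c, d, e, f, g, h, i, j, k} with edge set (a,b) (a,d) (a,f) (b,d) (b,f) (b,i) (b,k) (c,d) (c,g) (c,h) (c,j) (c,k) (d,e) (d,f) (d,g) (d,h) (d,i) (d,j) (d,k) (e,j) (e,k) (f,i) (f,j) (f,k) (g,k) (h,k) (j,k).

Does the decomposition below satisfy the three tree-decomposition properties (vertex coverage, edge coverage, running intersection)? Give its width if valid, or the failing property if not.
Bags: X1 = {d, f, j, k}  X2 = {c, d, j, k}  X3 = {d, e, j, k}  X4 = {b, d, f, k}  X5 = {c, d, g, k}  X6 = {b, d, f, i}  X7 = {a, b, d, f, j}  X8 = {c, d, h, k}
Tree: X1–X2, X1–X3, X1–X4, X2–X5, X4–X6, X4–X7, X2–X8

A tree decomposition must satisfy three properties: every vertex lies in some bag; for every edge, both endpoints lie together in some bag; and for every vertex, the bags containing it form a connected subtree. Here bags containing vertex j are not connected in the tree, so the decomposition is invalid.

No — bags containing vertex j are not connected in the tree.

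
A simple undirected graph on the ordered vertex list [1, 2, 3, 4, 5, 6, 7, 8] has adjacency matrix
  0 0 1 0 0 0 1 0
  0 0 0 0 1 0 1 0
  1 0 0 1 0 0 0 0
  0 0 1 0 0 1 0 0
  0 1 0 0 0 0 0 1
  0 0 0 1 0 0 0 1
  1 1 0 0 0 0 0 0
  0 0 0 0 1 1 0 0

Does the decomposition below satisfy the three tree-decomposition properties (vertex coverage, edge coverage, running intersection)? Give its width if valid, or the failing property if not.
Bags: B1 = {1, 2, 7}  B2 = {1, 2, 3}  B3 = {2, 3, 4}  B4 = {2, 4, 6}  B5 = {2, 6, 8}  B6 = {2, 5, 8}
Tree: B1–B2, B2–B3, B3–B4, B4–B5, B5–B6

Yes; width 2.

Every vertex of G appears in some bag (union = {1, 2, 3, 4, 5, 6, 7, 8}); every edge is covered by a bag; and for each vertex v the set of bags containing v is connected in the bag tree. The decomposition is therefore valid. The largest bag has 3 vertices, so the width is 2.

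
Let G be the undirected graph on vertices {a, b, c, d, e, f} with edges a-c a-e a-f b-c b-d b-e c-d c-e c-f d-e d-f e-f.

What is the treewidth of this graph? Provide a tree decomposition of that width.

Treewidth 3.
One optimal decomposition is:
Bags: B1 = {c, d, e, f}  B2 = {b, c, d, e}  B3 = {a, c, e, f}
Tree: B1–B2, B1–B3

Every bag has size at most 4, so the width is 4 − 1 = 3 and tw(G) ≤ 3. On the other hand G contains the 4-clique {c, d, e, f}. A clique must lie in a single bag of any decomposition, so no decomposition can have width below 3. Combining the bounds, tw(G) = 3.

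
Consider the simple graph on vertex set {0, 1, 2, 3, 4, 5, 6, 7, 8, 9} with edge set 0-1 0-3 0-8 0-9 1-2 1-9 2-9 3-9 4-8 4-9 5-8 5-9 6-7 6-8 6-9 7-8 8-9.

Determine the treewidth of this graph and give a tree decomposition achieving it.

Each bag holds 3 vertices, so the decomposition has width 2, which upper-bounds the treewidth. Conversely, {0, 8, 9} is a clique of size 3, and the vertices of any clique must share a bag in every tree decomposition; so some bag has ≥ 3 vertices and tw(G) ≥ 2. Hence tw(G) = 2 exactly.

Treewidth 2.
Bags: B1 = {0, 1, 9}  B2 = {0, 8, 9}  B3 = {4, 8, 9}  B4 = {0, 3, 9}  B5 = {6, 8, 9}  B6 = {6, 7, 8}  B7 = {1, 2, 9}  B8 = {5, 8, 9}
Tree: B1–B2, B2–B3, B1–B4, B3–B5, B5–B6, B1–B7, B5–B8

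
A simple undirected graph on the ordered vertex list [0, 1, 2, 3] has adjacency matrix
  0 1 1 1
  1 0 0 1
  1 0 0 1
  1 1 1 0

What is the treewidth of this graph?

A width-2 tree decomposition is:
Bags: B1 = {0, 1, 3}  B2 = {0, 2, 3}
Tree: B1–B2
Each bag holds 3 vertices, so the decomposition has width 2, which upper-bounds the treewidth. Conversely, {0, 1, 3} is a clique of size 3, and the vertices of any clique must share a bag in every tree decomposition; so some bag has ≥ 3 vertices and tw(G) ≥ 2. The upper and lower bounds meet at 2, so that is the treewidth.

2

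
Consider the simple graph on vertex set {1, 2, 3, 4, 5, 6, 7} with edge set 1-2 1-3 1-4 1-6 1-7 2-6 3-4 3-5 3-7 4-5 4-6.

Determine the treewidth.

2

A width-2 tree decomposition is:
Bags: B1 = {1, 3, 4}  B2 = {1, 4, 6}  B3 = {3, 4, 5}  B4 = {1, 3, 7}  B5 = {1, 2, 6}
Tree: B1–B2, B1–B3, B1–B4, B2–B5
Each bag holds 3 vertices, so the decomposition has width 2, which upper-bounds the treewidth. On the other hand G contains the 3-clique {1, 2, 6}. A clique must lie in a single bag of any decomposition, so no decomposition can have width below 2. Combining the bounds, tw(G) = 2.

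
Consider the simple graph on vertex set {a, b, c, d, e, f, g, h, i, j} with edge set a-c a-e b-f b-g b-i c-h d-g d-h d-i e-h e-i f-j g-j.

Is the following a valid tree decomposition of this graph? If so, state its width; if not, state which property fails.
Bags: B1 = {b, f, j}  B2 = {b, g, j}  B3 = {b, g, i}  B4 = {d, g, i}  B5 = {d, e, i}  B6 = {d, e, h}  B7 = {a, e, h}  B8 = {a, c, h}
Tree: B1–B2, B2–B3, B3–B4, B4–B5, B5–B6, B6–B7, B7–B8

Every vertex of G appears in some bag (union = {a, b, c, d, e, f, g, h, i, j}); every edge is covered by a bag; and for each vertex v the set of bags containing v is connected in the bag tree. The decomposition is therefore valid. The largest bag has 3 vertices, so the width is 2.

Yes; width 2.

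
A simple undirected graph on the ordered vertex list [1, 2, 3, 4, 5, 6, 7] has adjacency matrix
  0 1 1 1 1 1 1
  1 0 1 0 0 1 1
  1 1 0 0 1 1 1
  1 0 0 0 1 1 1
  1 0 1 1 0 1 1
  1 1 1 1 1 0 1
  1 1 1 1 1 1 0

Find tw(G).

4

A width-4 tree decomposition is:
Bags: B1 = {1, 2, 3, 6, 7}  B2 = {1, 3, 5, 6, 7}  B3 = {1, 4, 5, 6, 7}
Tree: B1–B2, B2–B3
Every bag has size at most 5, so the width is 5 − 1 = 4 and tw(G) ≤ 4. On the other hand G contains the 5-clique {1, 2, 3, 6, 7}. A clique must lie in a single bag of any decomposition, so no decomposition can have width below 4. Therefore the treewidth is 4.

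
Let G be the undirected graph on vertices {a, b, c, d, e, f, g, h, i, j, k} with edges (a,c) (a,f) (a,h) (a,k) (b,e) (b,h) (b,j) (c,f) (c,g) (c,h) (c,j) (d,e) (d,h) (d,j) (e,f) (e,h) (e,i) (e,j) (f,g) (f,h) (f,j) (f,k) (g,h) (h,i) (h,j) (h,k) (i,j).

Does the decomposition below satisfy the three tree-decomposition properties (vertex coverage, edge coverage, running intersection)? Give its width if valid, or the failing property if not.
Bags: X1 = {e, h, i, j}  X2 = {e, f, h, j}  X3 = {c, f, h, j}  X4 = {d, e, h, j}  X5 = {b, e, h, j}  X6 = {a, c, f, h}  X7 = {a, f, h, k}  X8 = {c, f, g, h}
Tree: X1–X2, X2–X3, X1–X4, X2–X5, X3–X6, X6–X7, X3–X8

Yes; width 3.

Checking the three conditions: (i) the bags cover all of {a, b, c, d, e, f, g, h, i, j, k}; (ii) for each edge, some bag contains both endpoints; (iii) the bags containing any fixed vertex form a subtree. All hold, so the decomposition is valid with width 4 − 1 = 3.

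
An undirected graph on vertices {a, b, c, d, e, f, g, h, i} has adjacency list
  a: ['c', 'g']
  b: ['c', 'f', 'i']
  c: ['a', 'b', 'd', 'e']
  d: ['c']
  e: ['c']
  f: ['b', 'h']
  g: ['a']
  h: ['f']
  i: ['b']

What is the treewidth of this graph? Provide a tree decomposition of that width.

Every bag has size at most 2, so the width is 2 − 1 = 1 and tw(G) ≤ 1. G has an edge, so its treewidth is at least 1. Hence tw(G) = 1 exactly.

Treewidth 1.
Bags: B1 = {b, i}  B2 = {b, f}  B3 = {b, c}  B4 = {f, h}  B5 = {c, d}  B6 = {a, c}  B7 = {a, g}  B8 = {c, e}
Tree: B1–B2, B2–B3, B2–B4, B3–B5, B3–B6, B6–B7, B6–B8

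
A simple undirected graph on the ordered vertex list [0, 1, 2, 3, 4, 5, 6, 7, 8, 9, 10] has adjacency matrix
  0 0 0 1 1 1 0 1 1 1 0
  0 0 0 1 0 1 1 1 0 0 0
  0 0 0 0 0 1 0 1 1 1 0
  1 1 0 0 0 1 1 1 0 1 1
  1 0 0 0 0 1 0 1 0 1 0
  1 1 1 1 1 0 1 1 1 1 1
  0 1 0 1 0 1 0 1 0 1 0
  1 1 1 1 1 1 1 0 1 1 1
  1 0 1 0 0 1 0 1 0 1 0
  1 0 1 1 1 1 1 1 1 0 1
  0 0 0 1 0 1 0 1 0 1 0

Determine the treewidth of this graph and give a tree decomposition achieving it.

Each bag holds 5 vertices, so the decomposition has width 4, which upper-bounds the treewidth. Conversely, {1, 3, 5, 6, 7} is a clique of size 5, and the vertices of any clique must share a bag in every tree decomposition; so some bag has ≥ 5 vertices and tw(G) ≥ 4. Therefore the treewidth is 4.

Treewidth 4.
Bags: B1 = {0, 3, 5, 7, 9}  B2 = {0, 5, 7, 8, 9}  B3 = {3, 5, 6, 7, 9}  B4 = {3, 5, 7, 9, 10}  B5 = {1, 3, 5, 6, 7}  B6 = {2, 5, 7, 8, 9}  B7 = {0, 4, 5, 7, 9}
Tree: B1–B2, B1–B3, B1–B4, B3–B5, B2–B6, B1–B7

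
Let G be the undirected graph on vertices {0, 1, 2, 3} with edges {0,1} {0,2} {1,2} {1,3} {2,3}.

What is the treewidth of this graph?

A width-2 tree decomposition is:
Bags: B1 = {1, 2, 3}  B2 = {0, 1, 2}
Tree: B1–B2
The largest bag has 3 vertices, giving width 2; this decomposition certifies tw(G) ≤ 2. On the other hand G contains the 3-clique {0, 1, 2}. A clique must lie in a single bag of any decomposition, so no decomposition can have width below 2. Therefore the treewidth is 2.

2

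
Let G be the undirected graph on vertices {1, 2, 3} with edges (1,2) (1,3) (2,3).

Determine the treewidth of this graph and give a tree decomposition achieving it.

Treewidth 2.
One such decomposition:
Bags: B1 = {1, 2, 3}
Tree: (single bag)

A single bag containing all 3 vertices is trivially a valid decomposition of width 2. On the other hand G contains the 3-clique {1, 2, 3}. A clique must lie in a single bag of any decomposition, so no decomposition can have width below 2. Combining the bounds, tw(G) = 2.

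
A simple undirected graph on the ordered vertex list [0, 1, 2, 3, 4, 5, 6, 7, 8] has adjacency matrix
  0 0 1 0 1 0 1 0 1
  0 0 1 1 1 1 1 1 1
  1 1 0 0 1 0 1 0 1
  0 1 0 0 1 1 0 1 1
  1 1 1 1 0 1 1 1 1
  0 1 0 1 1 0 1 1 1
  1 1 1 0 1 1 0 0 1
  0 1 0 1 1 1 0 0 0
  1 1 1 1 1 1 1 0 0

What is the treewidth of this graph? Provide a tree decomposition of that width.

Treewidth 4.
Bags: B1 = {1, 3, 4, 5, 8}  B2 = {1, 4, 5, 6, 8}  B3 = {1, 2, 4, 6, 8}  B4 = {0, 2, 4, 6, 8}  B5 = {1, 3, 4, 5, 7}
Tree: B1–B2, B2–B3, B3–B4, B1–B5

The largest bag has 5 vertices, giving width 4; this decomposition certifies tw(G) ≤ 4. For the lower bound, the 5 vertices {0, 2, 4, 6, 8} are pairwise adjacent, and any tree decomposition puts a clique entirely inside one bag — forcing width ≥ 4. The upper and lower bounds meet at 4, so that is the treewidth.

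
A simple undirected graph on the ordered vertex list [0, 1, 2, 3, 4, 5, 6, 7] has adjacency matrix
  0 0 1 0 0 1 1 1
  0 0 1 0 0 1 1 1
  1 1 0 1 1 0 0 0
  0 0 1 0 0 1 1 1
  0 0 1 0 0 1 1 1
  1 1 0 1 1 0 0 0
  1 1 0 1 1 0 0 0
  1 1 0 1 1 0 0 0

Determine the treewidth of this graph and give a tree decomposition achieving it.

Treewidth 4.
One such decomposition:
Bags: B1 = {0, 2, 5, 6, 7}  B2 = {2, 3, 5, 6, 7}  B3 = {1, 2, 5, 6, 7}  B4 = {2, 4, 5, 6, 7}
Tree: B1–B2, B2–B3, B3–B4

Each bag holds 5 vertices, so the decomposition has width 4, which upper-bounds the treewidth. For the lower bound: the 5 vertex sets {0,2}, {3,6}, {1,5}, {7}, {4} are disjoint, each induces a connected subgraph, and every pair is joined by at least one edge of G. Contracting each set to a single vertex therefore yields K_{5} as a minor, and since treewidth is minor-monotone, tw(G) ≥ tw(K_{5}) = 4. Hence tw(G) = 4 exactly.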